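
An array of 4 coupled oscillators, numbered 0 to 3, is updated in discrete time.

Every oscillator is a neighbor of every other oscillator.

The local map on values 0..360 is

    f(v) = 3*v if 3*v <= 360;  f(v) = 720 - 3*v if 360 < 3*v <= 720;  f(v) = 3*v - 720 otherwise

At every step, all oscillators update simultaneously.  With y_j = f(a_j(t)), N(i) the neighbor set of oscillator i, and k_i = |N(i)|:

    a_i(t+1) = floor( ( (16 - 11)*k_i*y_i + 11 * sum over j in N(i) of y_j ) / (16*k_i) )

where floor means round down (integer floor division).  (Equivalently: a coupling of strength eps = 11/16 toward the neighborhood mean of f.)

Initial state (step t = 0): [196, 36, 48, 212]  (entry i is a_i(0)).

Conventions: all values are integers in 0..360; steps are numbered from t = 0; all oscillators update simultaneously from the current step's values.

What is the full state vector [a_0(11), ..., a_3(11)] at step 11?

Simulating step by step:
t=0: [196, 36, 48, 212]
t=1: [118, 116, 119, 114]
t=2: [350, 350, 350, 349]
t=3: [329, 329, 329, 329]
t=4: [267, 267, 267, 267]
t=5: [81, 81, 81, 81]
t=6: [243, 243, 243, 243]
t=7: [9, 9, 9, 9]
t=8: [27, 27, 27, 27]
t=9: [81, 81, 81, 81]
t=10: [243, 243, 243, 243]
t=11: [9, 9, 9, 9]

Answer: [9, 9, 9, 9]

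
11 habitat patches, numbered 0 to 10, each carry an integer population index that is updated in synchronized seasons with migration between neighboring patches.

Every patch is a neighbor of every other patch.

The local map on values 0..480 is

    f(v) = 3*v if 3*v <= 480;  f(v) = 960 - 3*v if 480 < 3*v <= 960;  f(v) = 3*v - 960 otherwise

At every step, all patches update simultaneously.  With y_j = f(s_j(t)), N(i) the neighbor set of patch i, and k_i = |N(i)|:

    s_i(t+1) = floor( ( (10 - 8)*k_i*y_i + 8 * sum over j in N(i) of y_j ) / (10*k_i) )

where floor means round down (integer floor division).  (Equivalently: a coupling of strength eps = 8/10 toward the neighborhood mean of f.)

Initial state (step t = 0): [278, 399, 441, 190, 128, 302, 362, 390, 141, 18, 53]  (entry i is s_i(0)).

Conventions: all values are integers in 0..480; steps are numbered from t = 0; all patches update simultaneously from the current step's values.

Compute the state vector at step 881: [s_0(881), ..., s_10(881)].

Answer: [150, 150, 150, 150, 150, 150, 150, 150, 150, 150, 150]
Key observation: The state at step 5, [330, 330, 330, 330, 330, 330, 330, 330, 330, 330, 330], reappears at step 13: the system is in a cycle of period 8 from step 5 on.  Therefore the state at step 881 equals the state at step 5 + ((881 - 5) mod 8) = 9, which is [150, 150, 150, 150, 150, 150, 150, 150, 150, 150, 150].

Derivation:
t=0: [278, 399, 441, 190, 128, 302, 362, 390, 141, 18, 53]
t=1: [217, 230, 245, 248, 248, 208, 217, 227, 252, 208, 221]
t=2: [276, 272, 266, 265, 265, 280, 276, 273, 264, 280, 275]
t=3: [142, 144, 146, 146, 146, 141, 142, 143, 146, 141, 142]
t=4: [430, 430, 431, 431, 431, 429, 430, 430, 431, 429, 430]
t=5: [330, 330, 330, 330, 330, 330, 330, 330, 330, 330, 330]
t=6: [30, 30, 30, 30, 30, 30, 30, 30, 30, 30, 30]
t=7: [90, 90, 90, 90, 90, 90, 90, 90, 90, 90, 90]
t=8: [270, 270, 270, 270, 270, 270, 270, 270, 270, 270, 270]
t=9: [150, 150, 150, 150, 150, 150, 150, 150, 150, 150, 150]
t=10: [450, 450, 450, 450, 450, 450, 450, 450, 450, 450, 450]
t=11: [390, 390, 390, 390, 390, 390, 390, 390, 390, 390, 390]
t=12: [210, 210, 210, 210, 210, 210, 210, 210, 210, 210, 210]
t=13: [330, 330, 330, 330, 330, 330, 330, 330, 330, 330, 330]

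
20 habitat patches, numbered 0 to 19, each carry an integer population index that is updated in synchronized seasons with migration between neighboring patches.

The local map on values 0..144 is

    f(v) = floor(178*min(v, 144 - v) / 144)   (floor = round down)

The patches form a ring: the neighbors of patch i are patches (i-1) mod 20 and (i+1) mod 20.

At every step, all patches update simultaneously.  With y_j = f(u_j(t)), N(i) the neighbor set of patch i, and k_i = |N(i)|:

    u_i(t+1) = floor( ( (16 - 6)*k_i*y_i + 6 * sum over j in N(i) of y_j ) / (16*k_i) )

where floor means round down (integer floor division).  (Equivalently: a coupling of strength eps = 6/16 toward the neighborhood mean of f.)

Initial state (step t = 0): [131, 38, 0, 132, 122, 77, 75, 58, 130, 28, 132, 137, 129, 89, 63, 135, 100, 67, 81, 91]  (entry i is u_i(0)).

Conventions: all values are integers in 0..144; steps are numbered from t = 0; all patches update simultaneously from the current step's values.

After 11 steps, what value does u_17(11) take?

Simulating step by step:
t=0: [131, 38, 0, 132, 122, 77, 75, 58, 130, 28, 132, 137, 129, 89, 63, 135, 100, 67, 81, 91]
t=1: [30, 31, 11, 13, 34, 72, 81, 63, 30, 27, 16, 11, 25, 59, 62, 31, 51, 75, 75, 58]
t=2: [43, 33, 18, 20, 45, 77, 79, 69, 43, 31, 20, 17, 34, 64, 68, 49, 62, 80, 82, 67]
t=3: [56, 39, 25, 29, 54, 76, 81, 78, 56, 38, 26, 25, 45, 73, 78, 67, 73, 77, 77, 75]
t=4: [68, 48, 34, 39, 63, 79, 79, 78, 66, 47, 34, 35, 56, 79, 82, 82, 85, 82, 82, 81]
t=5: [78, 60, 46, 52, 72, 79, 80, 80, 76, 59, 45, 47, 66, 77, 76, 75, 73, 75, 76, 78]
t=6: [79, 71, 60, 67, 82, 81, 79, 79, 80, 71, 58, 61, 76, 82, 83, 85, 86, 85, 83, 81]
t=7: [80, 83, 77, 79, 77, 77, 79, 79, 80, 82, 74, 75, 80, 77, 74, 72, 71, 72, 74, 77]
t=8: [78, 77, 80, 80, 81, 81, 80, 79, 78, 78, 83, 84, 80, 82, 85, 88, 87, 88, 85, 82]
t=9: [80, 81, 79, 78, 77, 77, 78, 80, 80, 79, 75, 75, 77, 75, 72, 69, 69, 69, 72, 76]
t=10: [79, 77, 79, 81, 81, 81, 80, 79, 79, 80, 84, 84, 83, 85, 87, 85, 85, 85, 87, 84]
t=11: [79, 81, 79, 77, 77, 77, 78, 79, 79, 78, 74, 74, 74, 72, 70, 71, 72, 71, 71, 74]

Answer: u_17(11) = 71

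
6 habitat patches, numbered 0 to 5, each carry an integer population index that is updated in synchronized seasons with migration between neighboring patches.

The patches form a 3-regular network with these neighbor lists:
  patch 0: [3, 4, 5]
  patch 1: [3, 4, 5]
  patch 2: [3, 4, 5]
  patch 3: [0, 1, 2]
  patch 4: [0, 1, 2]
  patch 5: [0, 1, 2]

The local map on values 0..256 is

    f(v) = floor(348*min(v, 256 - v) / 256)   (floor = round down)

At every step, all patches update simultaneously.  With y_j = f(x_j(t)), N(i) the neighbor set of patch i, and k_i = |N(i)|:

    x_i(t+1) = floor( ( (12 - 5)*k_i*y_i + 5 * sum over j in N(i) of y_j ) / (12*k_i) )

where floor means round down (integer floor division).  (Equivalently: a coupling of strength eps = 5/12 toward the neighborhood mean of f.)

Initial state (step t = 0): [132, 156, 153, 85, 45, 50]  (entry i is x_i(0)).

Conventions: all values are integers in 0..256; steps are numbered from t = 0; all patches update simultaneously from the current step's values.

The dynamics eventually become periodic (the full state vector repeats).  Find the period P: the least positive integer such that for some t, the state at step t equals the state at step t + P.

Simulating step by step:
t=0: [132, 156, 153, 85, 45, 50]
t=1: [131, 112, 115, 128, 97, 100]
t=2: [159, 149, 152, 167, 142, 145]
t=3: [135, 143, 141, 127, 147, 145]
t=4: [160, 154, 156, 166, 152, 153]
t=5: [131, 136, 134, 127, 138, 137]
t=6: [167, 163, 164, 169, 162, 162]
t=7: [121, 125, 124, 120, 125, 125]
t=8: [165, 168, 167, 164, 168, 168]
t=9: [122, 119, 120, 123, 119, 119]
t=10: [164, 161, 163, 165, 161, 161]
t=11: [125, 128, 126, 124, 128, 128]
t=12: [170, 173, 171, 169, 172, 172]
t=13: [115, 113, 115, 116, 114, 114]
t=14: [155, 153, 155, 156, 154, 154]
t=15: [137, 138, 137, 136, 138, 138]
t=16: [161, 160, 161, 162, 160, 160]
t=17: [129, 129, 129, 127, 129, 129]
t=18: [172, 172, 172, 172, 172, 172]
t=19: [114, 114, 114, 114, 114, 114]
t=20: [154, 154, 154, 154, 154, 154]
t=21: [138, 138, 138, 138, 138, 138]
t=22: [160, 160, 160, 160, 160, 160]
t=23: [130, 130, 130, 130, 130, 130]
t=24: [171, 171, 171, 171, 171, 171]
t=25: [115, 115, 115, 115, 115, 115]
t=26: [156, 156, 156, 156, 156, 156]
t=27: [135, 135, 135, 135, 135, 135]
t=28: [164, 164, 164, 164, 164, 164]
t=29: [125, 125, 125, 125, 125, 125]
t=30: [169, 169, 169, 169, 169, 169]
t=31: [118, 118, 118, 118, 118, 118]
t=32: [160, 160, 160, 160, 160, 160]

Answer: 10
Key observation: The state at step 22, [160, 160, 160, 160, 160, 160], reappears at step 32 — and no state repeats earlier — so the cycle the system enters has period 10.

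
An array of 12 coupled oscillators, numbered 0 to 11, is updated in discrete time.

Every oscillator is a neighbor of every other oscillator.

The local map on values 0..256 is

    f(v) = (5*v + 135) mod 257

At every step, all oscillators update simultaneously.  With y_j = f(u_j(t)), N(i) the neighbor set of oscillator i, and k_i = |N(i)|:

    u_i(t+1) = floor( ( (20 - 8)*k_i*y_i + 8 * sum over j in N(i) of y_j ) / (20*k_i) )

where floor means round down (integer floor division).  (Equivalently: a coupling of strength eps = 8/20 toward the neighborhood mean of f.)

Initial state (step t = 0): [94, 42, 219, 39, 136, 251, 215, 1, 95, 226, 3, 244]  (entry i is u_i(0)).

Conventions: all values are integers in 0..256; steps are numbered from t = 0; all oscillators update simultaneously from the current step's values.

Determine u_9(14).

Answer: u_9(14) = 63

Derivation:
t=0: [94, 42, 219, 39, 136, 251, 215, 1, 95, 226, 3, 244]
t=1: [105, 103, 167, 94, 78, 112, 156, 132, 107, 187, 138, 93]
t=2: [128, 122, 158, 97, 52, 148, 127, 59, 134, 69, 76, 94]
t=3: [57, 185, 141, 114, 132, 113, 199, 152, 74, 180, 55, 106]
t=4: [144, 70, 91, 160, 66, 157, 110, 122, 192, 56, 138, 137]
t=5: [106, 188, 102, 152, 176, 143, 155, 189, 97, 148, 90, 87]
t=6: [132, 73, 121, 117, 184, 91, 125, 76, 107, 106, 87, 78]
t=7: [65, 188, 179, 167, 66, 94, 190, 52, 139, 136, 83, 57]
t=8: [159, 71, 46, 157, 162, 96, 77, 123, 78, 70, 65, 137]
t=9: [149, 191, 121, 144, 158, 117, 63, 193, 66, 188, 174, 87]
t=10: [121, 94, 187, 107, 146, 176, 168, 100, 177, 86, 191, 91]
t=11: [186, 110, 82, 146, 111, 196, 173, 126, 199, 87, 93, 101]
t=12: [73, 148, 70, 105, 151, 101, 181, 194, 110, 84, 101, 123]
t=13: [196, 117, 187, 141, 126, 130, 66, 102, 155, 82, 130, 192]
t=14: [94, 161, 69, 84, 187, 53, 163, 119, 124, 63, 53, 83]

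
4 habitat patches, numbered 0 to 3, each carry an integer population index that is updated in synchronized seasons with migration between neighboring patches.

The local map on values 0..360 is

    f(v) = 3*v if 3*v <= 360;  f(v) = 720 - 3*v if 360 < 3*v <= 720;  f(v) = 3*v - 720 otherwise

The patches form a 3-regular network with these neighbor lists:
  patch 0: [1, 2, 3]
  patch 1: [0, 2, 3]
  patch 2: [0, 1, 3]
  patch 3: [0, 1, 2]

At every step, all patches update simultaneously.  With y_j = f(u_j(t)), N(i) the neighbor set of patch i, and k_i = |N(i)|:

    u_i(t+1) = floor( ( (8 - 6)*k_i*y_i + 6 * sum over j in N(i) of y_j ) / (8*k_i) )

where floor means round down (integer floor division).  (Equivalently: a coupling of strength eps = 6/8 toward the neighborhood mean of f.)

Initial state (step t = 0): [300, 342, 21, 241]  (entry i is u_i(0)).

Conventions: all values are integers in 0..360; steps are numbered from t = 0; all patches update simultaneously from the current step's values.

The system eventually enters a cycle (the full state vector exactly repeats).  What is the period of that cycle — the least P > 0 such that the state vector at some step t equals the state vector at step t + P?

Simulating step by step:
t=0: [300, 342, 21, 241]
t=1: [138, 138, 138, 138]
t=2: [306, 306, 306, 306]
t=3: [198, 198, 198, 198]
t=4: [126, 126, 126, 126]
t=5: [342, 342, 342, 342]
t=6: [306, 306, 306, 306]

Answer: 4
Key observation: The state at step 2, [306, 306, 306, 306], reappears at step 6 — and no state repeats earlier — so the cycle the system enters has period 4.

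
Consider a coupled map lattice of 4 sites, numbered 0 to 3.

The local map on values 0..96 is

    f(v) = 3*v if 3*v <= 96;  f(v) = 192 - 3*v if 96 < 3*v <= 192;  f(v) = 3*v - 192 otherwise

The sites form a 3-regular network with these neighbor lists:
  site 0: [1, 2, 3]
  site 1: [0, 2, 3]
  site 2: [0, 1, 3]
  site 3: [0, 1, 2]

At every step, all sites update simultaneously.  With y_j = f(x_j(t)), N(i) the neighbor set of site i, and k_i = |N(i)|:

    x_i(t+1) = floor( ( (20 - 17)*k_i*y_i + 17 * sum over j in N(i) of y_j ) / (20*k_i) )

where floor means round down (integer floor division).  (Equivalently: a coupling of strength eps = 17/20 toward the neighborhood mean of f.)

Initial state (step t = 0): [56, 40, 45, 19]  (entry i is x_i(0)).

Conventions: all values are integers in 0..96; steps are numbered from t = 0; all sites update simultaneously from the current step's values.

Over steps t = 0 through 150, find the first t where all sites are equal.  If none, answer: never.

Answer: 4
Key observation: Synchronization is absorbing here: once all sites are equal they stay equal, and step 4 is the first all-equal step.

Derivation:
t=0: [56, 40, 45, 19]  (not all equal)
t=1: [56, 49, 51, 51]  (not all equal)
t=2: [38, 35, 36, 36]  (not all equal)
t=3: [83, 82, 83, 83]  (not all equal)
t=4: [56, 56, 56, 56]  (all equal)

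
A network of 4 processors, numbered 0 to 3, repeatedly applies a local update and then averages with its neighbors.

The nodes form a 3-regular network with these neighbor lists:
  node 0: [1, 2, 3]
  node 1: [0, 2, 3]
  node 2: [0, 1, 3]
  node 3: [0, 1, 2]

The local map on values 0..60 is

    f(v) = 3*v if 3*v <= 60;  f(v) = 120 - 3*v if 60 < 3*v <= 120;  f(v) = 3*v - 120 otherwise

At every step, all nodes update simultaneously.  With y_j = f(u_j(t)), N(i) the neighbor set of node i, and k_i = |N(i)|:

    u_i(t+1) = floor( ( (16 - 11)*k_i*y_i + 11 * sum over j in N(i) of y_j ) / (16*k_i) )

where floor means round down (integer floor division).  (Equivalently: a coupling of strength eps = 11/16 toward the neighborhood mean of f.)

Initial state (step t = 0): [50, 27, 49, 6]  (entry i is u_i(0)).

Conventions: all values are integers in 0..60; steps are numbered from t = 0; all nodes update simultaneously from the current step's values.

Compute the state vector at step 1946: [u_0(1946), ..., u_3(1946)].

Simulating step by step:
t=0: [50, 27, 49, 6]
t=1: [28, 29, 28, 27]
t=2: [36, 35, 36, 36]
t=3: [12, 12, 12, 12]
t=4: [36, 36, 36, 36]
t=5: [12, 12, 12, 12]

Answer: [36, 36, 36, 36]
Key observation: The state at step 3, [12, 12, 12, 12], reappears at step 5: the system is in a cycle of period 2 from step 3 on.  Therefore the state at step 1946 equals the state at step 3 + ((1946 - 3) mod 2) = 4, which is [36, 36, 36, 36].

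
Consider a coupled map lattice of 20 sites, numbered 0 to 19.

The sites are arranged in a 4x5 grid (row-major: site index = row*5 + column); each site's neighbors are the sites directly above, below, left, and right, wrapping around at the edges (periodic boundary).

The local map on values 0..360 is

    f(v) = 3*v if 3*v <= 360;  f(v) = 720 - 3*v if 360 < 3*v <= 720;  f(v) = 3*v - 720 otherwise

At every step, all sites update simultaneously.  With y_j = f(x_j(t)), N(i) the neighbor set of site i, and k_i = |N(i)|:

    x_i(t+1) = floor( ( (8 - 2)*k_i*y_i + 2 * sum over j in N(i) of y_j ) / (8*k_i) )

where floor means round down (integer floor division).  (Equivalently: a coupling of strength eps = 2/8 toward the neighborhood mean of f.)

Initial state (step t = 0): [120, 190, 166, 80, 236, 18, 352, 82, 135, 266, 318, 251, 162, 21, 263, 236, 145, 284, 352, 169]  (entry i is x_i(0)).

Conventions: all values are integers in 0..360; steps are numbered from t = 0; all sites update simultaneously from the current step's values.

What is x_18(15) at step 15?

Simulating step by step:
t=0: [120, 190, 166, 80, 236, 18, 352, 82, 135, 266, 318, 251, 162, 21, 263, 236, 145, 284, 352, 169]
t=1: [284, 187, 214, 235, 64, 103, 282, 253, 275, 86, 186, 92, 205, 106, 88, 77, 234, 166, 292, 186]
t=2: [154, 141, 85, 44, 179, 274, 143, 55, 118, 247, 189, 232, 132, 277, 254, 202, 69, 188, 161, 174]
t=3: [237, 285, 238, 163, 175, 121, 255, 200, 292, 58, 132, 78, 271, 143, 61, 136, 192, 180, 215, 184]
t=4: [69, 114, 46, 200, 182, 302, 86, 108, 168, 186, 310, 213, 121, 249, 197, 274, 161, 154, 110, 173]
t=5: [205, 309, 168, 143, 173, 191, 251, 303, 201, 165, 188, 127, 310, 84, 134, 129, 226, 259, 285, 196]
t=6: [134, 180, 208, 260, 197, 142, 79, 177, 147, 217, 188, 281, 209, 237, 286, 276, 90, 80, 147, 160]
t=7: [282, 192, 113, 93, 139, 269, 226, 185, 229, 104, 158, 139, 104, 56, 133, 142, 243, 226, 243, 220]
t=8: [146, 140, 293, 252, 275, 110, 75, 169, 82, 280, 247, 265, 276, 168, 289, 248, 55, 73, 41, 102]
t=9: [258, 276, 167, 66, 125, 288, 226, 205, 221, 141, 51, 88, 126, 201, 151, 66, 162, 198, 140, 254]
t=10: [90, 115, 197, 206, 295, 142, 70, 120, 87, 273, 169, 246, 294, 148, 238, 178, 219, 162, 255, 100]
t=11: [264, 300, 161, 114, 171, 270, 221, 317, 248, 119, 191, 54, 177, 236, 60, 192, 96, 200, 90, 250]
t=12: [92, 175, 232, 302, 205, 107, 84, 204, 76, 299, 146, 164, 174, 50, 169, 141, 253, 151, 234, 72]
t=13: [264, 183, 65, 162, 132, 302, 242, 124, 209, 186, 277, 219, 195, 153, 211, 273, 90, 217, 64, 201]
t=14: [102, 162, 197, 225, 279, 161, 52, 287, 132, 164, 110, 79, 147, 227, 105, 109, 227, 101, 186, 131]
t=15: [286, 214, 141, 79, 144, 241, 170, 161, 271, 233, 317, 228, 254, 96, 294, 307, 98, 265, 166, 302]

Answer: x_18(15) = 166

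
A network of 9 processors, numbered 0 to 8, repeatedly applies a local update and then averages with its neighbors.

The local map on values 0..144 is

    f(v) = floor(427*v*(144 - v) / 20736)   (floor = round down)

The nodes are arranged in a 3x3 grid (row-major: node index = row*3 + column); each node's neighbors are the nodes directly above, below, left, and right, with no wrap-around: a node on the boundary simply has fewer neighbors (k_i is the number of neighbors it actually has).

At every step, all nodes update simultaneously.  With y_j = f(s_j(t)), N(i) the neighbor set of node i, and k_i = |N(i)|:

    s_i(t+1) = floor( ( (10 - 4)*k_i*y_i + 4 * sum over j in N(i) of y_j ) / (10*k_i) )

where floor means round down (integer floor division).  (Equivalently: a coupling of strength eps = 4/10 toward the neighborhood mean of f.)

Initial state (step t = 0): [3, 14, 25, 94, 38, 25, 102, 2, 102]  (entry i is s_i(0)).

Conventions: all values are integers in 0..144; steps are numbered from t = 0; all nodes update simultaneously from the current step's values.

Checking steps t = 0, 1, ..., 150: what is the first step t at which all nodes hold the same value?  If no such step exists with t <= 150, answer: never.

Simulating step by step:
t=0: [3, 14, 25, 94, 38, 25, 102, 2, 102]  (not all equal)
t=1: [31, 42, 56, 81, 69, 67, 73, 37, 66]  (not all equal)
t=2: [81, 90, 99, 100, 101, 105, 100, 91, 101]  (not all equal)
t=3: [101, 98, 91, 91, 90, 86, 91, 95, 90]  (not all equal)
t=4: [91, 93, 98, 97, 98, 101, 98, 96, 99]  (not all equal)
t=5: [97, 95, 92, 93, 92, 90, 92, 93, 91]  (not all equal)
t=6: [94, 95, 97, 96, 97, 99, 97, 97, 98]  (not all equal)
t=7: [95, 94, 93, 94, 93, 91, 93, 92, 92]  (not all equal)
t=8: [95, 96, 97, 96, 97, 98, 97, 97, 98]  (not all equal)
t=9: [94, 93, 93, 93, 93, 92, 93, 92, 92]  (not all equal)
t=10: [96, 96, 97, 96, 97, 97, 97, 97, 98]  (not all equal)
t=11: [94, 93, 93, 93, 93, 92, 93, 92, 92]  (not all equal)

Answer: never
Key observation: The state at step 9 reappears at step 11 — the system is in a cycle of period 2 from step 9 on.  No step 0..11 is synchronized, and the cycle repeats forever, so no step up to 150 (or ever) has all nodes equal.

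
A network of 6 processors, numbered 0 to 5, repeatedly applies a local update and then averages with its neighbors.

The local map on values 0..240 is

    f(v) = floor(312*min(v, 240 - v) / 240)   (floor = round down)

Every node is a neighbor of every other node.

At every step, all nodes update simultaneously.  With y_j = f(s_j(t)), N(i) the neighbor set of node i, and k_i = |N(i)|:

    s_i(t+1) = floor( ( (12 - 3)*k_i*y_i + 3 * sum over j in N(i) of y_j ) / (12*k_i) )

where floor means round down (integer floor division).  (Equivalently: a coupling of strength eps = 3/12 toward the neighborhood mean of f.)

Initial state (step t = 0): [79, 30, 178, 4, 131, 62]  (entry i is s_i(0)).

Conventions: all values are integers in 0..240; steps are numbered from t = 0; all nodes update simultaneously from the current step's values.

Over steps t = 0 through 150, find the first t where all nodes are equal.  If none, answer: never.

Answer: never
Key observation: The state at step 21 reappears at step 25 — the system is in a cycle of period 4 from step 21 on.  No step 0..25 is synchronized, and the cycle repeats forever, so no step up to 150 (or ever) has all nodes equal.

Derivation:
t=0: [79, 30, 178, 4, 131, 62]  (not all equal)
t=1: [93, 49, 78, 25, 121, 78]  (not all equal)
t=2: [112, 72, 99, 50, 136, 99]  (not all equal)
t=3: [136, 99, 124, 80, 129, 124]  (not all equal)
t=4: [135, 130, 145, 113, 141, 145]  (not all equal)
t=5: [135, 140, 126, 142, 129, 126]  (not all equal)
t=6: [136, 132, 145, 130, 142, 145]  (not all equal)
t=7: [134, 137, 125, 139, 128, 125]  (not all equal)
t=8: [138, 135, 146, 133, 143, 146]  (not all equal)
t=9: [131, 134, 124, 136, 127, 124]  (not all equal)
t=10: [141, 138, 147, 137, 145, 147]  (not all equal)
t=11: [127, 130, 121, 130, 123, 121]  (not all equal)
t=12: [146, 144, 152, 144, 151, 152]  (not all equal)
t=13: [121, 122, 115, 122, 116, 115]  (not all equal)
t=14: [153, 152, 149, 152, 150, 149]  (not all equal)
t=15: [113, 114, 117, 114, 116, 117]  (not all equal)
t=16: [147, 148, 151, 148, 149, 151]  (not all equal)
t=17: [119, 118, 115, 118, 117, 115]  (not all equal)
t=18: [153, 152, 149, 152, 151, 149]  (not all equal)
t=19: [113, 114, 117, 114, 115, 117]  (not all equal)
t=20: [146, 148, 151, 148, 149, 151]  (not all equal)
t=21: [120, 118, 115, 118, 118, 115]  (not all equal)
t=22: [154, 152, 149, 152, 152, 149]  (not all equal)
t=23: [112, 114, 117, 114, 114, 117]  (not all equal)
t=24: [146, 148, 151, 148, 148, 151]  (not all equal)
t=25: [120, 118, 115, 118, 118, 115]  (not all equal)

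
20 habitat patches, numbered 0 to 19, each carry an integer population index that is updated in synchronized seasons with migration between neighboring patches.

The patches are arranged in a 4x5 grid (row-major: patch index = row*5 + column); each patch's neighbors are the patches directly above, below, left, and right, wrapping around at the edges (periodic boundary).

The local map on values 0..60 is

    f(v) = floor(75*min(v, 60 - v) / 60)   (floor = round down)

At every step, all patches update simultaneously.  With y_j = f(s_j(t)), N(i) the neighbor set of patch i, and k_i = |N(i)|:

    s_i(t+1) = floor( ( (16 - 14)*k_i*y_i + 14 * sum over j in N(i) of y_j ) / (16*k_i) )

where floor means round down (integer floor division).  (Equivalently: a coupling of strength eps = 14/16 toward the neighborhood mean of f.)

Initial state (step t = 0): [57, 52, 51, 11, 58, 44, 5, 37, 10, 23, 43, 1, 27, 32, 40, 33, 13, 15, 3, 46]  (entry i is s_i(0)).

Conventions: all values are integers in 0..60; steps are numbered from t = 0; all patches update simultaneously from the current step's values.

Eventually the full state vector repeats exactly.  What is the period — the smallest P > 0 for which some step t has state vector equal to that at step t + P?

Simulating step by step:
t=0: [57, 52, 51, 11, 58, 44, 5, 37, 10, 23, 43, 1, 27, 32, 40, 33, 13, 15, 3, 46]
t=1: [14, 9, 16, 7, 13, 15, 13, 17, 24, 16, 19, 16, 22, 20, 25, 16, 15, 16, 18, 15]
t=2: [16, 16, 15, 20, 15, 18, 17, 22, 19, 23, 22, 20, 22, 27, 22, 19, 17, 21, 18, 21]
t=3: [20, 20, 23, 20, 23, 23, 23, 22, 27, 23, 24, 24, 27, 25, 28, 23, 23, 22, 26, 22]
t=4: [26, 26, 26, 29, 26, 27, 27, 30, 28, 30, 30, 29, 29, 32, 29, 27, 27, 29, 28, 30]
t=5: [32, 32, 34, 33, 35, 34, 34, 34, 36, 34, 34, 34, 36, 35, 36, 34, 34, 34, 35, 34]
t=6: [32, 33, 32, 31, 32, 32, 32, 31, 31, 30, 31, 31, 31, 30, 31, 32, 32, 31, 31, 31]
t=7: [34, 34, 35, 35, 35, 35, 35, 35, 36, 35, 35, 35, 36, 36, 36, 35, 35, 35, 36, 35]
t=8: [31, 31, 31, 30, 31, 31, 31, 30, 30, 30, 30, 30, 30, 30, 30, 31, 31, 30, 30, 30]
t=9: [36, 36, 36, 36, 36, 36, 36, 36, 37, 36, 36, 36, 37, 37, 37, 36, 36, 36, 37, 36]
t=10: [30, 30, 30, 29, 30, 30, 30, 29, 29, 29, 29, 29, 29, 28, 29, 30, 30, 29, 29, 29]
t=11: [37, 37, 36, 36, 36, 36, 36, 36, 35, 36, 36, 36, 35, 35, 35, 36, 36, 36, 35, 36]
t=12: [29, 29, 29, 30, 29, 29, 29, 30, 30, 30, 30, 30, 30, 31, 30, 29, 29, 30, 30, 30]
t=13: [36, 36, 36, 36, 36, 36, 36, 36, 36, 36, 36, 36, 36, 36, 36, 36, 36, 36, 36, 36]
t=14: [30, 30, 30, 30, 30, 30, 30, 30, 30, 30, 30, 30, 30, 30, 30, 30, 30, 30, 30, 30]
t=15: [37, 37, 37, 37, 37, 37, 37, 37, 37, 37, 37, 37, 37, 37, 37, 37, 37, 37, 37, 37]
t=16: [28, 28, 28, 28, 28, 28, 28, 28, 28, 28, 28, 28, 28, 28, 28, 28, 28, 28, 28, 28]
t=17: [35, 35, 35, 35, 35, 35, 35, 35, 35, 35, 35, 35, 35, 35, 35, 35, 35, 35, 35, 35]
t=18: [31, 31, 31, 31, 31, 31, 31, 31, 31, 31, 31, 31, 31, 31, 31, 31, 31, 31, 31, 31]
t=19: [36, 36, 36, 36, 36, 36, 36, 36, 36, 36, 36, 36, 36, 36, 36, 36, 36, 36, 36, 36]

Answer: 6
Key observation: The state at step 13, [36, 36, 36, 36, 36, 36, 36, 36, 36, 36, 36, 36, 36, 36, 36, 36, 36, 36, 36, 36], reappears at step 19 — and no state repeats earlier — so the cycle the system enters has period 6.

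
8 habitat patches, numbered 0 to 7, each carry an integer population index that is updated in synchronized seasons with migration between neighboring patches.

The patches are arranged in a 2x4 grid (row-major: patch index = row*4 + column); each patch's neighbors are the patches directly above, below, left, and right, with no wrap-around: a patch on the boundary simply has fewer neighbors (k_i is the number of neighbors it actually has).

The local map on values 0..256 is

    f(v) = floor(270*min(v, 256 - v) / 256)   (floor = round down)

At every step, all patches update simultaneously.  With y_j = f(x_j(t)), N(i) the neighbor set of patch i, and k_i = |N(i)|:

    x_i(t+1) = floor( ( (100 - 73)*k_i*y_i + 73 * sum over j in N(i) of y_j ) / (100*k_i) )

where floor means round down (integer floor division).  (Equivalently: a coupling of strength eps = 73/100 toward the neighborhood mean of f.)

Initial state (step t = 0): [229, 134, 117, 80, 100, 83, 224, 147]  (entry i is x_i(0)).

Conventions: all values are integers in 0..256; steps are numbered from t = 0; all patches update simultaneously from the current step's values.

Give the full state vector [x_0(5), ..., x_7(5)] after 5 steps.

Answer: [104, 105, 106, 107, 103, 104, 106, 106]

Derivation:
t=0: [229, 134, 117, 80, 100, 83, 224, 147]
t=1: [92, 92, 92, 109, 70, 88, 87, 73]
t=2: [88, 95, 99, 93, 88, 88, 89, 95]
t=3: [94, 97, 98, 100, 92, 94, 97, 96]
t=4: [99, 100, 103, 102, 98, 99, 101, 102]
t=5: [104, 105, 106, 107, 103, 104, 106, 106]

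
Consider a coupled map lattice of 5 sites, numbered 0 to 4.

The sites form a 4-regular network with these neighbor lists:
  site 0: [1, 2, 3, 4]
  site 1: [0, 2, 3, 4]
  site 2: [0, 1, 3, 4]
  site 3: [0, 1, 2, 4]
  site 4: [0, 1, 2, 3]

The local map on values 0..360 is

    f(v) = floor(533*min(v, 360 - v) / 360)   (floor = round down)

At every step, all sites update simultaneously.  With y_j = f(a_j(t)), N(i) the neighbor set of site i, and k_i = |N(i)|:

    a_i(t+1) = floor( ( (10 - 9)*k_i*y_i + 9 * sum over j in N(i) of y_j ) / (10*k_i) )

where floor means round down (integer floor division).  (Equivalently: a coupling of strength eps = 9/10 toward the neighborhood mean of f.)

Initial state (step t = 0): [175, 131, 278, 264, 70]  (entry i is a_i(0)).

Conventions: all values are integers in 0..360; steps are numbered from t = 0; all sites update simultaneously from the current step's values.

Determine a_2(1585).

Answer: a_2(1585) = 247
Key observation: The state at step 17, [247, 247, 247, 247, 247], reappears at step 19: the system is in a cycle of period 2 from step 17 on.  Therefore the state at step 1585 equals the state at step 17 + ((1585 - 17) mod 2) = 17, which is [247, 247, 247, 247, 247].

Derivation:
t=0: [175, 131, 278, 264, 70]
t=1: [151, 159, 168, 166, 171]
t=2: [243, 241, 239, 240, 239]
t=3: [177, 176, 176, 176, 176]
t=4: [260, 260, 260, 260, 260]
t=5: [148, 148, 148, 148, 148]
t=6: [219, 219, 219, 219, 219]
t=7: [208, 208, 208, 208, 208]
t=8: [225, 225, 225, 225, 225]
t=9: [199, 199, 199, 199, 199]
t=10: [238, 238, 238, 238, 238]
t=11: [180, 180, 180, 180, 180]
t=12: [266, 266, 266, 266, 266]
t=13: [139, 139, 139, 139, 139]
t=14: [205, 205, 205, 205, 205]
t=15: [229, 229, 229, 229, 229]
t=16: [193, 193, 193, 193, 193]
t=17: [247, 247, 247, 247, 247]
t=18: [167, 167, 167, 167, 167]
t=19: [247, 247, 247, 247, 247]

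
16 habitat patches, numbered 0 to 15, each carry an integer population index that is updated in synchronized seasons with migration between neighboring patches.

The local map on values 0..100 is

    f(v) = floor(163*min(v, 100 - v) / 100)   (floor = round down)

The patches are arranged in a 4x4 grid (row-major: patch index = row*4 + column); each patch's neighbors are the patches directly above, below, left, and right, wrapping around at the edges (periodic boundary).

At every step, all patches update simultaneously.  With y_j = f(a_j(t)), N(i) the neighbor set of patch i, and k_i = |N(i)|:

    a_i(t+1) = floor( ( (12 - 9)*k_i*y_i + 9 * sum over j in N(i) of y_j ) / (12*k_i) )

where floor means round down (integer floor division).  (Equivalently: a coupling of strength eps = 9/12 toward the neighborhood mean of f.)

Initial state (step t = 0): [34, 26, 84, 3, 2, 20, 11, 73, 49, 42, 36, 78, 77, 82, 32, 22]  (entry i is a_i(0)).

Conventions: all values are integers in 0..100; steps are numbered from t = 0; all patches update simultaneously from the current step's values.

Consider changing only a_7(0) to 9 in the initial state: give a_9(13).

Simulating step by step:
t=0: [34, 26, 84, 3, 2, 20, 11, 9, 49, 42, 36, 78, 77, 82, 32, 22]
t=1: [29, 37, 28, 25, 34, 32, 28, 14, 46, 54, 46, 43, 46, 44, 40, 32]
t=2: [54, 55, 50, 41, 50, 56, 47, 44, 69, 69, 66, 59, 64, 68, 61, 59]
t=3: [70, 70, 72, 71, 70, 70, 71, 71, 60, 55, 61, 61, 59, 58, 63, 63]
t=4: [51, 51, 49, 49, 51, 52, 49, 50, 63, 64, 61, 59, 61, 63, 59, 59]
t=5: [76, 75, 76, 76, 75, 74, 76, 77, 64, 63, 66, 67, 65, 64, 66, 67]
t=6: [42, 43, 42, 41, 43, 44, 42, 41, 53, 54, 52, 51, 53, 54, 52, 51]
t=7: [69, 70, 69, 69, 70, 70, 70, 69, 75, 74, 75, 75, 74, 74, 75, 75]
t=8: [47, 47, 47, 48, 47, 46, 47, 47, 42, 42, 41, 41, 42, 42, 42, 42]
t=9: [74, 74, 74, 75, 74, 74, 73, 74, 69, 68, 68, 68, 69, 69, 69, 69]
t=10: [43, 43, 43, 43, 43, 44, 44, 43, 49, 49, 50, 49, 48, 48, 48, 48]
t=11: [71, 71, 71, 71, 71, 72, 72, 71, 77, 77, 77, 77, 76, 76, 77, 76]
t=12: [45, 45, 44, 45, 44, 44, 44, 44, 39, 38, 38, 39, 40, 39, 39, 39]
t=13: [71, 70, 70, 70, 69, 69, 69, 69, 64, 63, 63, 64, 65, 64, 64, 65]

Answer: a_9(13) = 63
Key observation: This trace re-runs the system from the modified initial state.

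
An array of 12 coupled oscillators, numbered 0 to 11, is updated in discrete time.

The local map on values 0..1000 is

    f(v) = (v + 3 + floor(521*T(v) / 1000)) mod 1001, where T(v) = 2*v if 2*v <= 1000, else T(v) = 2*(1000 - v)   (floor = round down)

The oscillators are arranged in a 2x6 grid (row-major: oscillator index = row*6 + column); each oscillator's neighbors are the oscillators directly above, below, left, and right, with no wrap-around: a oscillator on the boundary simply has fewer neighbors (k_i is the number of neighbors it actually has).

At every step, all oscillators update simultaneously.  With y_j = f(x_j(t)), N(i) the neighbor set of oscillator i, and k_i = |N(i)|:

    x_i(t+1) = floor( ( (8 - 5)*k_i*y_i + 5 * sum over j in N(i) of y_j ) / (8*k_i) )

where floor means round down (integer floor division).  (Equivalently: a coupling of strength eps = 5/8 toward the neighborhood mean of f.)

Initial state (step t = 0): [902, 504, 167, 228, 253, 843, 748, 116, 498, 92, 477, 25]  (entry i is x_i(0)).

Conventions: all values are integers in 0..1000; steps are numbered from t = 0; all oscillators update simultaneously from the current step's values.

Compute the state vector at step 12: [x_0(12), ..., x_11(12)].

Answer: [511, 683, 744, 610, 303, 122, 521, 677, 604, 413, 158, 19]

Derivation:
t=0: [902, 504, 167, 228, 253, 843, 748, 116, 498, 92, 477, 25]
t=1: [12, 130, 234, 394, 497, 182, 81, 100, 167, 376, 525, 328]
t=2: [146, 249, 475, 566, 256, 355, 136, 240, 432, 532, 311, 375]
t=3: [360, 559, 659, 323, 485, 676, 353, 534, 641, 329, 513, 714]
t=4: [508, 168, 151, 598, 518, 320, 508, 166, 154, 398, 358, 16]
t=5: [123, 270, 258, 245, 301, 263, 121, 270, 424, 528, 456, 447]
t=6: [346, 486, 599, 431, 643, 681, 346, 556, 555, 488, 673, 803]
t=7: [798, 528, 402, 546, 196, 13, 493, 366, 223, 565, 219, 13]
t=8: [12, 337, 412, 267, 255, 145, 240, 382, 503, 201, 262, 160]
t=9: [380, 603, 579, 576, 484, 378, 438, 544, 433, 385, 465, 384]
t=10: [577, 177, 199, 381, 735, 845, 586, 383, 505, 682, 891, 834]
t=11: [126, 389, 396, 383, 170, 9, 258, 378, 260, 174, 9, 7]
t=12: [511, 683, 744, 610, 303, 122, 521, 677, 604, 413, 158, 19]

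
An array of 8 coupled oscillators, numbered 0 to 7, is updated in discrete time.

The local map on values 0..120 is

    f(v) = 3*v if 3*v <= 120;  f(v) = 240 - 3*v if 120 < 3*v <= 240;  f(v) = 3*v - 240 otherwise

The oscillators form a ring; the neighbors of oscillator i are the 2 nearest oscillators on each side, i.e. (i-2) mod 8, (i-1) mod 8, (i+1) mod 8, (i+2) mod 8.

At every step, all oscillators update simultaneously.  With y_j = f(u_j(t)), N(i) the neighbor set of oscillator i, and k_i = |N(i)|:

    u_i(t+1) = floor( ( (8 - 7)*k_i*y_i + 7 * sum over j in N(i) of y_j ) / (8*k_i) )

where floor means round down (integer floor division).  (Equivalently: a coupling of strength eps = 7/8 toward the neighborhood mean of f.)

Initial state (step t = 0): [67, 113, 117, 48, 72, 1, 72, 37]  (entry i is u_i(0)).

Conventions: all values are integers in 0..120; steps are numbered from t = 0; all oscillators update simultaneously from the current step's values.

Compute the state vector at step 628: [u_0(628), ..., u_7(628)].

Answer: [36, 36, 37, 36, 36, 36, 37, 36]
Key observation: The state at step 29, [109, 108, 108, 108, 109, 108, 108, 108], reappears at step 33: the system is in a cycle of period 4 from step 29 on.  Therefore the state at step 628 equals the state at step 29 + ((628 - 29) mod 4) = 32, which is [36, 36, 37, 36, 36, 36, 37, 36].

Derivation:
t=0: [67, 113, 117, 48, 72, 1, 72, 37]
t=1: [80, 90, 70, 63, 54, 56, 41, 49]
t=2: [59, 41, 38, 52, 68, 83, 67, 59]
t=3: [80, 85, 79, 70, 58, 49, 42, 57]
t=4: [43, 24, 24, 42, 60, 72, 64, 57]
t=5: [70, 89, 87, 64, 63, 66, 63, 64]
t=6: [35, 35, 36, 36, 41, 48, 43, 38]
t=7: [108, 108, 108, 106, 107, 110, 108, 105]
t=8: [82, 80, 82, 83, 83, 80, 82, 84]
t=9: [6, 7, 6, 4, 5, 7, 6, 4]
t=10: [17, 15, 16, 17, 16, 15, 16, 18]
t=11: [49, 50, 48, 47, 48, 49, 49, 48]
t=12: [93, 95, 94, 94, 95, 95, 94, 92]
t=13: [40, 40, 42, 43, 43, 41, 41, 41]
t=14: [117, 116, 115, 114, 114, 114, 116, 118]
t=15: [109, 108, 105, 103, 103, 105, 107, 108]
t=16: [81, 79, 76, 74, 74, 75, 79, 82]
t=17: [5, 8, 10, 12, 12, 11, 9, 6]
t=18: [23, 24, 28, 31, 32, 29, 25, 23]
t=19: [74, 77, 82, 85, 86, 83, 79, 74]
t=20: [10, 13, 13, 11, 9, 12, 14, 10]
t=21: [36, 33, 33, 34, 36, 33, 32, 35]
t=22: [100, 102, 103, 101, 100, 102, 103, 101]
t=23: [65, 64, 63, 64, 65, 64, 63, 64]
t=24: [48, 48, 47, 48, 48, 48, 47, 48]
t=25: [97, 96, 96, 96, 97, 96, 96, 96]
t=26: [48, 48, 49, 48, 48, 48, 49, 48]
t=27: [94, 95, 95, 95, 94, 95, 95, 95]
t=28: [44, 44, 43, 44, 44, 44, 43, 44]
t=29: [109, 108, 108, 108, 109, 108, 108, 108]
t=30: [84, 84, 85, 84, 84, 84, 85, 84]
t=31: [13, 12, 12, 12, 13, 12, 12, 12]
t=32: [36, 36, 37, 36, 36, 36, 37, 36]
t=33: [109, 108, 108, 108, 109, 108, 108, 108]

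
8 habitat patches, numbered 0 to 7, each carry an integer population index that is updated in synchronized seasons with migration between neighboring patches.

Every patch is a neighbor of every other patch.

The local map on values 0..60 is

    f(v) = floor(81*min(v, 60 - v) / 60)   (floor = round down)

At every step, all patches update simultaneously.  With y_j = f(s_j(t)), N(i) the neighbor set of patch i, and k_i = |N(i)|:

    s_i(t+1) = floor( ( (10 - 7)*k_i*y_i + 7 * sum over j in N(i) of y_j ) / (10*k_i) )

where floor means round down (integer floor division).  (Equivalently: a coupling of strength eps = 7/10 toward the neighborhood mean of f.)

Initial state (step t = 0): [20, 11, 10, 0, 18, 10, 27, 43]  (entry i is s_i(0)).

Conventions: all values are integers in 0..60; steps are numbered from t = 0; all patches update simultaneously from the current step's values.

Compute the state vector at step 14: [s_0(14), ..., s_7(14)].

Simulating step by step:
t=0: [20, 11, 10, 0, 18, 10, 27, 43]
t=1: [20, 17, 17, 14, 19, 17, 22, 19]
t=2: [24, 23, 23, 22, 24, 23, 24, 24]
t=3: [31, 31, 31, 30, 31, 31, 31, 31]
t=4: [39, 39, 39, 39, 39, 39, 39, 39]
t=5: [28, 28, 28, 28, 28, 28, 28, 28]
t=6: [37, 37, 37, 37, 37, 37, 37, 37]
t=7: [31, 31, 31, 31, 31, 31, 31, 31]
t=8: [39, 39, 39, 39, 39, 39, 39, 39]
t=9: [28, 28, 28, 28, 28, 28, 28, 28]
t=10: [37, 37, 37, 37, 37, 37, 37, 37]
t=11: [31, 31, 31, 31, 31, 31, 31, 31]
t=12: [39, 39, 39, 39, 39, 39, 39, 39]
t=13: [28, 28, 28, 28, 28, 28, 28, 28]
t=14: [37, 37, 37, 37, 37, 37, 37, 37]

Answer: [37, 37, 37, 37, 37, 37, 37, 37]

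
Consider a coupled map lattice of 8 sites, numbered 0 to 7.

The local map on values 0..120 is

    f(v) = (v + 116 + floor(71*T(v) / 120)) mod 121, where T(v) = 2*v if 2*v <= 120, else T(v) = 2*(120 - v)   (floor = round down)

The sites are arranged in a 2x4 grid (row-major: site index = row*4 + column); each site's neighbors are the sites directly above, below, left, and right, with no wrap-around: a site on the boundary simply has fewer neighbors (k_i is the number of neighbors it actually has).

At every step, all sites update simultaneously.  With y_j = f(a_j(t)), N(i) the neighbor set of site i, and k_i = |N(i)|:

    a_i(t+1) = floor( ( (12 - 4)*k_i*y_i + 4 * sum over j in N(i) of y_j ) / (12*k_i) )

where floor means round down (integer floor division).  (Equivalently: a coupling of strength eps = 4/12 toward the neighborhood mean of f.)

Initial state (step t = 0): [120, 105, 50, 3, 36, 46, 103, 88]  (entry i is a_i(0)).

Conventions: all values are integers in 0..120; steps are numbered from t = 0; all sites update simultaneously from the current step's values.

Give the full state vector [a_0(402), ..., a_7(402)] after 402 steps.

Simulating step by step:
t=0: [120, 105, 50, 3, 36, 46, 103, 88]
t=1: [108, 112, 95, 38, 83, 97, 114, 99]
t=2: [97, 116, 113, 90, 39, 105, 116, 110]
t=3: [111, 115, 116, 118, 92, 112, 115, 116]
t=4: [116, 115, 115, 115, 118, 116, 115, 115]
t=5: [115, 115, 115, 115, 115, 115, 115, 115]
t=6: [115, 115, 115, 115, 115, 115, 115, 115]

Answer: [115, 115, 115, 115, 115, 115, 115, 115]
Key observation: The state at step 5, [115, 115, 115, 115, 115, 115, 115, 115], reappears at step 6: the system is in a cycle of period 1 from step 5 on.  Therefore the state at step 402 equals the state at step 5 + ((402 - 5) mod 1) = 5, which is [115, 115, 115, 115, 115, 115, 115, 115].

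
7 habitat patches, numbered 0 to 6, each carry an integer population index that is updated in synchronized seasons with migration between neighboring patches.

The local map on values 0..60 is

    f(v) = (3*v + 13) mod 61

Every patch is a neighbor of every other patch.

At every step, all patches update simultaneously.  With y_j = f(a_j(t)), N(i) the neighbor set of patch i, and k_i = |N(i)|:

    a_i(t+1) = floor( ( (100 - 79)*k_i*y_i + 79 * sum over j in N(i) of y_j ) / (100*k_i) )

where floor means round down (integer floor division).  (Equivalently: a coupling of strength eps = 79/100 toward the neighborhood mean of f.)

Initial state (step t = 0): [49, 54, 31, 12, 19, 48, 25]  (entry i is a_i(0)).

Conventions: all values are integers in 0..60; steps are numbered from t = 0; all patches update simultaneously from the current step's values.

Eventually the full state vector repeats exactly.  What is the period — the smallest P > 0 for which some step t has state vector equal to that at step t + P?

Simulating step by step:
t=0: [49, 54, 31, 12, 19, 48, 25]
t=1: [36, 37, 37, 37, 34, 36, 35]
t=2: [35, 31, 31, 31, 35, 35, 35]
t=3: [52, 51, 51, 51, 52, 52, 52]
t=4: [45, 45, 45, 45, 45, 45, 45]
t=5: [26, 26, 26, 26, 26, 26, 26]
t=6: [30, 30, 30, 30, 30, 30, 30]
t=7: [42, 42, 42, 42, 42, 42, 42]
t=8: [17, 17, 17, 17, 17, 17, 17]
t=9: [3, 3, 3, 3, 3, 3, 3]
t=10: [22, 22, 22, 22, 22, 22, 22]
t=11: [18, 18, 18, 18, 18, 18, 18]
t=12: [6, 6, 6, 6, 6, 6, 6]
t=13: [31, 31, 31, 31, 31, 31, 31]
t=14: [45, 45, 45, 45, 45, 45, 45]

Answer: 10
Key observation: The state at step 4, [45, 45, 45, 45, 45, 45, 45], reappears at step 14 — and no state repeats earlier — so the cycle the system enters has period 10.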